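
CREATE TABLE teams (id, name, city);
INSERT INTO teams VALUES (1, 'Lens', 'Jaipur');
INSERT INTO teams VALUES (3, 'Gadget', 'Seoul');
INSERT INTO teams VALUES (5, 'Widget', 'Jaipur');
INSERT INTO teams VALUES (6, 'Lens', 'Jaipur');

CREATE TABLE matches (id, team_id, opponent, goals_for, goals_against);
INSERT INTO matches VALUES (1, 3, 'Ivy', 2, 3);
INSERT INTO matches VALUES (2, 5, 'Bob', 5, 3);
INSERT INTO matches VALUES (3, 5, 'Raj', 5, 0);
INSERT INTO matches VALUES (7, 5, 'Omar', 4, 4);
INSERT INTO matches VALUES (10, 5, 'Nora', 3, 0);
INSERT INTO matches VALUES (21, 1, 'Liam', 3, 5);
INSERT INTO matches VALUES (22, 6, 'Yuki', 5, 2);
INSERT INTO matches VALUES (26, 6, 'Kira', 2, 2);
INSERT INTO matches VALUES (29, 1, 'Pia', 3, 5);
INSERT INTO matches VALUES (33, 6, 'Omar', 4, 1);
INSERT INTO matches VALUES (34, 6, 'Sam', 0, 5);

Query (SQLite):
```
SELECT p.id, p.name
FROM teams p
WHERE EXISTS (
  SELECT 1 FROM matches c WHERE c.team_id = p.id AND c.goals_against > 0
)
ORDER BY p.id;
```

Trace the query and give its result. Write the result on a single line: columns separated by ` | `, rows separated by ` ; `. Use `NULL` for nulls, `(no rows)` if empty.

For each teams row, check whether any matches with matching team_id has goals_against > 0.
Keep rows where that is true.

1 | Lens ; 3 | Gadget ; 5 | Widget ; 6 | Lens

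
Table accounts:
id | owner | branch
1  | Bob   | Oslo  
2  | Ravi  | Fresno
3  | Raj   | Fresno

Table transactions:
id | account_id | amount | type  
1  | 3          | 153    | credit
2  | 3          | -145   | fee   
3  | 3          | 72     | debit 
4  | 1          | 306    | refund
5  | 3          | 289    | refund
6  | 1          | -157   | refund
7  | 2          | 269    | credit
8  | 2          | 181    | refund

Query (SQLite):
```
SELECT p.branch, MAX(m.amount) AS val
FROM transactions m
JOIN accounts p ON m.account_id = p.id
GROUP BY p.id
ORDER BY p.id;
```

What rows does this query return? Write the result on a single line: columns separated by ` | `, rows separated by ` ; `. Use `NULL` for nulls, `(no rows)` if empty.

Join each transactions row to its accounts via account_id.
Group joined rows by accounts.id; compute MAX(m.amount) per group.
  1: ids {4, 6} → MAX(m.amount)=306
  2: ids {7, 8} → MAX(m.amount)=269
  3: ids {1, 2, 3, 5} → MAX(m.amount)=289

Oslo | 306 ; Fresno | 269 ; Fresno | 289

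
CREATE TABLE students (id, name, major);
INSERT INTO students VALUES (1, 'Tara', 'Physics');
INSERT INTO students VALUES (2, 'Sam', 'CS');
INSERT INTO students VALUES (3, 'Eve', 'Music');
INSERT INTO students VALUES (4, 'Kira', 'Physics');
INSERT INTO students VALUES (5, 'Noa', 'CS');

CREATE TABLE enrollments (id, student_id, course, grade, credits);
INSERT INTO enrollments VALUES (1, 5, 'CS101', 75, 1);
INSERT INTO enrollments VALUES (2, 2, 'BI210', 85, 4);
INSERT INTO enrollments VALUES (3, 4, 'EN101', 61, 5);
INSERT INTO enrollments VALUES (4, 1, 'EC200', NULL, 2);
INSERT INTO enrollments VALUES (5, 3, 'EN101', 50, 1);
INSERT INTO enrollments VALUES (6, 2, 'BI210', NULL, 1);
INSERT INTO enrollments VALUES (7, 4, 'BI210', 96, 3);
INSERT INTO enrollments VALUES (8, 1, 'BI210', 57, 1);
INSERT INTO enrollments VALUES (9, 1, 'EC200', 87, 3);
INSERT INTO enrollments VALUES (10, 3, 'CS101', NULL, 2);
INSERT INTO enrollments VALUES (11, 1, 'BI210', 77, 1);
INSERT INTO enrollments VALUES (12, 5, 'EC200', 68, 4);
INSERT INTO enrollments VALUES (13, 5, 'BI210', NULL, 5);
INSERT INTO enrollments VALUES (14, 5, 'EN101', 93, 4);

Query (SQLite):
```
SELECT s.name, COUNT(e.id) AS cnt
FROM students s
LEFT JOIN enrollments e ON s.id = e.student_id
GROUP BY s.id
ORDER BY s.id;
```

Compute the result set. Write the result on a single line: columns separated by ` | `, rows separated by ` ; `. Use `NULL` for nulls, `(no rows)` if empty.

Tara | 4 ; Sam | 2 ; Eve | 2 ; Kira | 2 ; Noa | 4

LEFT JOIN keeps every students row; unmatched ones get NULL for enrollments columns.
Group by students.id and compute COUNT(e.id). COUNT(col) of an all-NULL group is 0.
  1: ids {4, 8, 9, 11} → COUNT(e.id)=4
  2: ids {2, 6} → COUNT(e.id)=2
  3: ids {5, 10} → COUNT(e.id)=2
  4: ids {3, 7} → COUNT(e.id)=2
  5: ids {1, 12, 13, 14} → COUNT(e.id)=4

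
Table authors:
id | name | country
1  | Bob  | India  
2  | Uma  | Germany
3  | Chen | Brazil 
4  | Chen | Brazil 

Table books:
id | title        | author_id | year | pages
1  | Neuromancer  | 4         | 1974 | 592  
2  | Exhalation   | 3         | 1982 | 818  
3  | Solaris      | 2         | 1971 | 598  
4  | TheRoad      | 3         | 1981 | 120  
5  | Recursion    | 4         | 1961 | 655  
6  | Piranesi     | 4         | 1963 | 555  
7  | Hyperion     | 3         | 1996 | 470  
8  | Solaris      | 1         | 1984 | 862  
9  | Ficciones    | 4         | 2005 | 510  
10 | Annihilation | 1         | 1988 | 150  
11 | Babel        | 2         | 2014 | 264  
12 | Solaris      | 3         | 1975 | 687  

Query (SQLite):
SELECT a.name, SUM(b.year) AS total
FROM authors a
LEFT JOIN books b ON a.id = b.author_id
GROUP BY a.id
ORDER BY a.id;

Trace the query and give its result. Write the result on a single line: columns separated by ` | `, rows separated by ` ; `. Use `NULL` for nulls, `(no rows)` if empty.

Bob | 3972 ; Uma | 3985 ; Chen | 7934 ; Chen | 7903

LEFT JOIN keeps every authors row; unmatched ones get NULL for books columns.
Group by authors.id and compute SUM(b.year). SUM over an all-NULL group is NULL.
  1: ids {8, 10} → SUM(b.year)=3972
  2: ids {3, 11} → SUM(b.year)=3985
  3: ids {2, 4, 7, 12} → SUM(b.year)=7934
  4: ids {1, 5, 6, 9} → SUM(b.year)=7903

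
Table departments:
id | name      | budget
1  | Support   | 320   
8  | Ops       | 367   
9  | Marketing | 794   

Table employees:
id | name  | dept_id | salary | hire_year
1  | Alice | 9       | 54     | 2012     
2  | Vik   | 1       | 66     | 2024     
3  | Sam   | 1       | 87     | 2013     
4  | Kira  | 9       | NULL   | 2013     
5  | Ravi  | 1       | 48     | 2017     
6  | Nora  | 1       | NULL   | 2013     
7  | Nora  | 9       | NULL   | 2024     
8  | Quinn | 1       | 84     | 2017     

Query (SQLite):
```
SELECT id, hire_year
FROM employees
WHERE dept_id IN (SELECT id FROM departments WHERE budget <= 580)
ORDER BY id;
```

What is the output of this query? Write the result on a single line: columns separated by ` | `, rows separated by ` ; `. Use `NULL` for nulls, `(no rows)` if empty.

2 | 2024 ; 3 | 2013 ; 5 | 2017 ; 6 | 2013 ; 8 | 2017

Inner query: departments.id where budget <= 580.
Outer: keep employees rows whose dept_id is in that set.
Inner query → {1, 8}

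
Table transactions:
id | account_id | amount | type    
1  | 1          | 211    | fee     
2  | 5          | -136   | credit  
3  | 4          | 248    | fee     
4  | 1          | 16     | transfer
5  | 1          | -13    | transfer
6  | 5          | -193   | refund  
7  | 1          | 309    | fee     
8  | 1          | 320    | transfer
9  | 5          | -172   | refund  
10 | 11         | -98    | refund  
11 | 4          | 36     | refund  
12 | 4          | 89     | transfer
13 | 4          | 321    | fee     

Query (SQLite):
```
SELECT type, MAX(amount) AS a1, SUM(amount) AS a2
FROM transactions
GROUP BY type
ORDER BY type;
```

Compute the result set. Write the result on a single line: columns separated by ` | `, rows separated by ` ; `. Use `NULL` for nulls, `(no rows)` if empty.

credit | -136 | -136 ; fee | 321 | 1089 ; refund | 36 | -427 ; transfer | 320 | 412

Group transactions by type.
Per group compute: MAX(amount), SUM(amount).
  credit: ids {2} → MAX(amount)=-136, SUM(amount)=-136
  fee: ids {1, 3, 7, 13} → MAX(amount)=321, SUM(amount)=1089
  refund: ids {6, 9, 10, 11} → MAX(amount)=36, SUM(amount)=-427
  transfer: ids {4, 5, 8, 12} → MAX(amount)=320, SUM(amount)=412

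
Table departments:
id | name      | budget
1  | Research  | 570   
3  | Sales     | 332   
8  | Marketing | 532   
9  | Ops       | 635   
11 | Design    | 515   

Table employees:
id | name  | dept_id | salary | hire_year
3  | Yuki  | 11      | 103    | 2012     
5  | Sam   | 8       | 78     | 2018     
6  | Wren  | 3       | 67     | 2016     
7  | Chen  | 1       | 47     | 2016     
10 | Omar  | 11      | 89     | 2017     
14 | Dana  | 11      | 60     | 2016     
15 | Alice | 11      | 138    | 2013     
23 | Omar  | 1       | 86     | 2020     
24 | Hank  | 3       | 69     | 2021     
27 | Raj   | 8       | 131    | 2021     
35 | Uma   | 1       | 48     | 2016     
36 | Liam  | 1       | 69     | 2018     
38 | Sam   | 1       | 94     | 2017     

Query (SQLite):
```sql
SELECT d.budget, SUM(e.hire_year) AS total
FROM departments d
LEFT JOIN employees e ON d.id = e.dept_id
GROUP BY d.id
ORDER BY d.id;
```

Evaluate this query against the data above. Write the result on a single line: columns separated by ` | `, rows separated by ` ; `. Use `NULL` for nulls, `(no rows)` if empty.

570 | 10087 ; 332 | 4037 ; 532 | 4039 ; 635 | NULL ; 515 | 8058

LEFT JOIN keeps every departments row; unmatched ones get NULL for employees columns.
Group by departments.id and compute SUM(e.hire_year). SUM over an all-NULL group is NULL.
  1: ids {7, 23, 35, 36, 38} → SUM(e.hire_year)=10087
  3: ids {6, 24} → SUM(e.hire_year)=4037
  8: ids {5, 27} → SUM(e.hire_year)=4039
  9: ids {—} → SUM(e.hire_year)=NULL
  11: ids {3, 10, 14, 15} → SUM(e.hire_year)=8058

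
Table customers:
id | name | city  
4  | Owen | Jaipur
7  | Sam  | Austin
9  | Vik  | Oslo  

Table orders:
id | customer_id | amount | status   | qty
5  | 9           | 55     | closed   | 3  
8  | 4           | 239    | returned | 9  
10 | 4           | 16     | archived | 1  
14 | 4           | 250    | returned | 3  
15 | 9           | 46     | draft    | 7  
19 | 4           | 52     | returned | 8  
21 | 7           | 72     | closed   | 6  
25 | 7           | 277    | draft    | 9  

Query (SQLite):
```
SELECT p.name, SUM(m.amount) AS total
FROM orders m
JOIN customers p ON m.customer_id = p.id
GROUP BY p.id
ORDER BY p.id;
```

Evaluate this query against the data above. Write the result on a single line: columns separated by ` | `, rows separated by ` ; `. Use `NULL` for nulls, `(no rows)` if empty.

Join each orders row to its customers via customer_id.
Group joined rows by customers.id; compute SUM(m.amount) per group.
  4: ids {8, 10, 14, 19} → SUM(m.amount)=557
  7: ids {21, 25} → SUM(m.amount)=349
  9: ids {5, 15} → SUM(m.amount)=101

Owen | 557 ; Sam | 349 ; Vik | 101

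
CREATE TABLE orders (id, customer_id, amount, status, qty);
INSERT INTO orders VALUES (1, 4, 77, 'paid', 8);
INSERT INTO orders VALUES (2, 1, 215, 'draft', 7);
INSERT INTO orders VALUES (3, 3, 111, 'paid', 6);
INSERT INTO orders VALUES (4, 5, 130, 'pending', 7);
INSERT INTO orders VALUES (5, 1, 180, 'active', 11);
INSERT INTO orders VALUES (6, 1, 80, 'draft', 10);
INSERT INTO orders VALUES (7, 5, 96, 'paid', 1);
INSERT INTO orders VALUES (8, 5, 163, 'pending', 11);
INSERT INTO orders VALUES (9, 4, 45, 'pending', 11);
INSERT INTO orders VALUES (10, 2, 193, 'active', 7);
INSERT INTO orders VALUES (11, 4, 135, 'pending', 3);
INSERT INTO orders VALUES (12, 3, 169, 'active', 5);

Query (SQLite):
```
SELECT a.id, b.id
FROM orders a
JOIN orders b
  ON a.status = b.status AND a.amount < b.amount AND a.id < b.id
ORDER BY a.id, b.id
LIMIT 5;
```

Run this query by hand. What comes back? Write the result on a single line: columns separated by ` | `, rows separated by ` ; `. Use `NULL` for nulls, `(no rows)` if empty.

Pairs (a,b) with same status, a.amount < b.amount, a.id < b.id.
status groups: active:{5,10,12} draft:{2,6} paid:{1,3,7} pending:{4,8,9,11}
Ordered by (a.id, b.id); first 5.

1 | 3 ; 1 | 7 ; 4 | 8 ; 4 | 11 ; 5 | 10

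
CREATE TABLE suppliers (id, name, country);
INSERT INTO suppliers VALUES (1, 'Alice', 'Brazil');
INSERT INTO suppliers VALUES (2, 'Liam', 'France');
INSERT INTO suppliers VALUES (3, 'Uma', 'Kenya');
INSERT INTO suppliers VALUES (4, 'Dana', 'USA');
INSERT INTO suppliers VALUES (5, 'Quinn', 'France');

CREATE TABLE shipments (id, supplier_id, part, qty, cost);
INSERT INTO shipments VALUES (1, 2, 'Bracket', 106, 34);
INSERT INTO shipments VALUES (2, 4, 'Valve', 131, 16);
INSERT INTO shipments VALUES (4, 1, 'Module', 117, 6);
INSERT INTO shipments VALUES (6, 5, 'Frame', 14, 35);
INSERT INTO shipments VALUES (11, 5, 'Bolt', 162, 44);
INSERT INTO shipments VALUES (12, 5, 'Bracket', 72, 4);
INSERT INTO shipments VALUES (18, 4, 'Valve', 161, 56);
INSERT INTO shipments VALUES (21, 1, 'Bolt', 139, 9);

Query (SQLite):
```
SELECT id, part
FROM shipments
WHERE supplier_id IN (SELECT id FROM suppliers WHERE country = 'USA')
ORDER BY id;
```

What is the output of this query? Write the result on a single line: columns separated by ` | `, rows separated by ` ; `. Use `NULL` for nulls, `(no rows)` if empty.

2 | Valve ; 18 | Valve

Inner query: suppliers.id where country = 'USA'.
Outer: keep shipments rows whose supplier_id is in that set.
Inner query → {4}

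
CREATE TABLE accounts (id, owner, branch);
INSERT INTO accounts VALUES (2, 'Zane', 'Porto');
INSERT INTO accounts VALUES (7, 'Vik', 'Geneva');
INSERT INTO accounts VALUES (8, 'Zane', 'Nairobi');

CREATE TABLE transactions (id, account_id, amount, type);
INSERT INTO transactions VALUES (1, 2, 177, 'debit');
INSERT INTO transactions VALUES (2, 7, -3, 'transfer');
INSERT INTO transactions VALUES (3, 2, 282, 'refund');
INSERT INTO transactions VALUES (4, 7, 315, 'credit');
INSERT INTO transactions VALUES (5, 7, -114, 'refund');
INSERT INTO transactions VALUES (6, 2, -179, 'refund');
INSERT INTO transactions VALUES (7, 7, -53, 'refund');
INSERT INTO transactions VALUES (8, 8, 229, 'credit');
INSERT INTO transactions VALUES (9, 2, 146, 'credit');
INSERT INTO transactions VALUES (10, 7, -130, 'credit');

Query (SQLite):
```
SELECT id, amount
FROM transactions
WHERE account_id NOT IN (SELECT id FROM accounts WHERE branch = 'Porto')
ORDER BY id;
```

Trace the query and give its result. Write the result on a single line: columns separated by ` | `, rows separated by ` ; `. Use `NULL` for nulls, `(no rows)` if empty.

Inner query: accounts.id where branch = 'Porto'.
Outer: keep transactions rows whose account_id is not in that set.
Inner query → {2}

2 | -3 ; 4 | 315 ; 5 | -114 ; 7 | -53 ; 8 | 229 ; 10 | -130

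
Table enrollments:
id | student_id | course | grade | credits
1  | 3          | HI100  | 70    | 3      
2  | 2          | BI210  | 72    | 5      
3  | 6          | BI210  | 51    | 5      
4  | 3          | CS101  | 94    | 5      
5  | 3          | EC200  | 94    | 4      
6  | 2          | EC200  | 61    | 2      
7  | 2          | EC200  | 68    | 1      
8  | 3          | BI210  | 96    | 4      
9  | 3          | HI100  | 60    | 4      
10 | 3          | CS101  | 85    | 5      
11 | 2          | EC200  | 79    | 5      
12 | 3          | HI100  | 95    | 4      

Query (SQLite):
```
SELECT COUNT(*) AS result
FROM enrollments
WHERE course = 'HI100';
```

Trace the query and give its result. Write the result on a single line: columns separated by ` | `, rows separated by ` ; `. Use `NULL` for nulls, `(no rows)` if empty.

3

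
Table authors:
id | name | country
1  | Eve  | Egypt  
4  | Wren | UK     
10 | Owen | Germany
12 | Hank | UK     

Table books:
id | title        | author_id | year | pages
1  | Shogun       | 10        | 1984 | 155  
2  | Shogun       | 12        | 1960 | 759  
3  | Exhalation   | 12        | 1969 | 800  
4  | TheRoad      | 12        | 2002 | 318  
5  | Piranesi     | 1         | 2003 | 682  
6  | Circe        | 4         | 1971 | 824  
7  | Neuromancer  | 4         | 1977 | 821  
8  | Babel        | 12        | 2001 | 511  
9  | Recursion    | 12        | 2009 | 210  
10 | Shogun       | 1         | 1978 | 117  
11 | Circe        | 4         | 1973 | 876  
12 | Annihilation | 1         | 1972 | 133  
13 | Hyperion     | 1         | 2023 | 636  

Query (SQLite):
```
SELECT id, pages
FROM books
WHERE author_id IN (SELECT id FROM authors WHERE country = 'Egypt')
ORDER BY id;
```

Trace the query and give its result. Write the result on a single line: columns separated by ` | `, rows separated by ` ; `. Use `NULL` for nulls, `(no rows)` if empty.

5 | 682 ; 10 | 117 ; 12 | 133 ; 13 | 636

Inner query: authors.id where country = 'Egypt'.
Outer: keep books rows whose author_id is in that set.
Inner query → {1}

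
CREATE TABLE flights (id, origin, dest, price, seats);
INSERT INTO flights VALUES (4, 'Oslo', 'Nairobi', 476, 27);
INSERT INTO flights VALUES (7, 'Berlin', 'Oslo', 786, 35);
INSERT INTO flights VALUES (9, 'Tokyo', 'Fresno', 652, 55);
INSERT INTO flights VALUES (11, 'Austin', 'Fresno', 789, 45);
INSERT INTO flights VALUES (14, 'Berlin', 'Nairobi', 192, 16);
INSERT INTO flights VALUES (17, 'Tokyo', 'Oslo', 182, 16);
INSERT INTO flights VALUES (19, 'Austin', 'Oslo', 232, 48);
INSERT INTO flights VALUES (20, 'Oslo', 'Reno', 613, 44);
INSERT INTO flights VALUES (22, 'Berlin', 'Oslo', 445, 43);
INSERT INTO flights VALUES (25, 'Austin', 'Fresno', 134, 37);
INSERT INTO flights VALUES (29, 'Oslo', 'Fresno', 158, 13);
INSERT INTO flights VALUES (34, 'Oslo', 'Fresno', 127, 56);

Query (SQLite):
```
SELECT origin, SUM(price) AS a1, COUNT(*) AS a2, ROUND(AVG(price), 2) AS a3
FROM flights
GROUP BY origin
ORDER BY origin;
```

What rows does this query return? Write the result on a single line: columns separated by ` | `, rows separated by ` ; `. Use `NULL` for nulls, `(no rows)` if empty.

Group flights by origin.
Per group compute: SUM(price), COUNT(*), ROUND(AVG(price), 2).
  Austin: ids {11, 19, 25} → SUM(price)=1155, COUNT(*)=3, ROUND(AVG(price), 2)=385
  Berlin: ids {7, 14, 22} → SUM(price)=1423, COUNT(*)=3, ROUND(AVG(price), 2)=474.33
  Oslo: ids {4, 20, 29, 34} → SUM(price)=1374, COUNT(*)=4, ROUND(AVG(price), 2)=343.5
  Tokyo: ids {9, 17} → SUM(price)=834, COUNT(*)=2, ROUND(AVG(price), 2)=417

Austin | 1155 | 3 | 385 ; Berlin | 1423 | 3 | 474.33 ; Oslo | 1374 | 4 | 343.5 ; Tokyo | 834 | 2 | 417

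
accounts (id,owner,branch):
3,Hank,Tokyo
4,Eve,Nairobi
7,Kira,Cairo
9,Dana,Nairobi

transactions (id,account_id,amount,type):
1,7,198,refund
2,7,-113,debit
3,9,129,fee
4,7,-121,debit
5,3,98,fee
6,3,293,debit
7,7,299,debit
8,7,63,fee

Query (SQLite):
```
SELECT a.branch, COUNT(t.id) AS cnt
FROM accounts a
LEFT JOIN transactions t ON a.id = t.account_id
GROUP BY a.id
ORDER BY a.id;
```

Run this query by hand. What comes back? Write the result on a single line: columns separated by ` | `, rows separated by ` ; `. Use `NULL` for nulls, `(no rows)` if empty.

LEFT JOIN keeps every accounts row; unmatched ones get NULL for transactions columns.
Group by accounts.id and compute COUNT(t.id). COUNT(col) of an all-NULL group is 0.
  3: ids {5, 6} → COUNT(t.id)=2
  4: ids {—} → COUNT(t.id)=0
  7: ids {1, 2, 4, 7, 8} → COUNT(t.id)=5
  9: ids {3} → COUNT(t.id)=1

Tokyo | 2 ; Nairobi | 0 ; Cairo | 5 ; Nairobi | 1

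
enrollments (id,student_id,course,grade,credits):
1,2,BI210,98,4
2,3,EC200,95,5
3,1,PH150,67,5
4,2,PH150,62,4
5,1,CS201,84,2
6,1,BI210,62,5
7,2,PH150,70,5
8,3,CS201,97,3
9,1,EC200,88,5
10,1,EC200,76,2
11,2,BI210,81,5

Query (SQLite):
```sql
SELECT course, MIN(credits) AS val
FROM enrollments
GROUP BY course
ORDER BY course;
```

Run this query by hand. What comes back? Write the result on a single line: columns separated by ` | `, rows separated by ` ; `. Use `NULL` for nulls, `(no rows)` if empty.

Partition enrollments by course; compute MIN(credits) within each group.
  BI210: ids {1, 6, 11} → MIN(credits)=4
  CS201: ids {5, 8} → MIN(credits)=2
  EC200: ids {2, 9, 10} → MIN(credits)=2
  PH150: ids {3, 4, 7} → MIN(credits)=4

BI210 | 4 ; CS201 | 2 ; EC200 | 2 ; PH150 | 4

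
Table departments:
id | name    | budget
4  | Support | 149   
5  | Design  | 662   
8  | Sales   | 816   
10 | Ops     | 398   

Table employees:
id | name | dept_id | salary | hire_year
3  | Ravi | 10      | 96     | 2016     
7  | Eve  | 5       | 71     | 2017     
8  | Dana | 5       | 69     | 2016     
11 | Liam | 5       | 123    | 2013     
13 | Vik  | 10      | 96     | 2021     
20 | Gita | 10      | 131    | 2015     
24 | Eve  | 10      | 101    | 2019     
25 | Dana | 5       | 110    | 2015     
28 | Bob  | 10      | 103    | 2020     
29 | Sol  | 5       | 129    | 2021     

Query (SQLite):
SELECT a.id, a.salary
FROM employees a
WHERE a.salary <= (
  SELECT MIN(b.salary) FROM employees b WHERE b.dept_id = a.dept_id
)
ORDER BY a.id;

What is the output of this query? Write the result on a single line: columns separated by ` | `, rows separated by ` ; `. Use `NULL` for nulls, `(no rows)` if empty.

3 | 96 ; 8 | 69 ; 13 | 96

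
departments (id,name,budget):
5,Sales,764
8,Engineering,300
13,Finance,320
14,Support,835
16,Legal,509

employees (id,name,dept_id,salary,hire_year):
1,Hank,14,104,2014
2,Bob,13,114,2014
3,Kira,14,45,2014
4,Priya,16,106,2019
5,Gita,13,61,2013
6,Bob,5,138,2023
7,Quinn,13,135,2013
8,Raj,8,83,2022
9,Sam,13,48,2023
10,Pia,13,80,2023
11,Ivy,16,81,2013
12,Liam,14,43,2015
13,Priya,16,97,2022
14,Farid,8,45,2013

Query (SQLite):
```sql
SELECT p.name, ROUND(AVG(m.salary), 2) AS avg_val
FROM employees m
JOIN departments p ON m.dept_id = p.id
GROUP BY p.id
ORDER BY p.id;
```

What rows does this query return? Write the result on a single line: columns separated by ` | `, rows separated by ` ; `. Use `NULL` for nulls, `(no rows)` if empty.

Sales | 138 ; Engineering | 64 ; Finance | 87.6 ; Support | 64 ; Legal | 94.67

Join each employees row to its departments via dept_id.
Group joined rows by departments.id; compute ROUND(AVG(m.salary), 2) per group.
  5: ids {6} → ROUND(AVG(m.salary), 2)=138
  8: ids {8, 14} → ROUND(AVG(m.salary), 2)=64
  13: ids {2, 5, 7, 9, 10} → ROUND(AVG(m.salary), 2)=87.6
  14: ids {1, 3, 12} → ROUND(AVG(m.salary), 2)=64
  16: ids {4, 11, 13} → ROUND(AVG(m.salary), 2)=94.67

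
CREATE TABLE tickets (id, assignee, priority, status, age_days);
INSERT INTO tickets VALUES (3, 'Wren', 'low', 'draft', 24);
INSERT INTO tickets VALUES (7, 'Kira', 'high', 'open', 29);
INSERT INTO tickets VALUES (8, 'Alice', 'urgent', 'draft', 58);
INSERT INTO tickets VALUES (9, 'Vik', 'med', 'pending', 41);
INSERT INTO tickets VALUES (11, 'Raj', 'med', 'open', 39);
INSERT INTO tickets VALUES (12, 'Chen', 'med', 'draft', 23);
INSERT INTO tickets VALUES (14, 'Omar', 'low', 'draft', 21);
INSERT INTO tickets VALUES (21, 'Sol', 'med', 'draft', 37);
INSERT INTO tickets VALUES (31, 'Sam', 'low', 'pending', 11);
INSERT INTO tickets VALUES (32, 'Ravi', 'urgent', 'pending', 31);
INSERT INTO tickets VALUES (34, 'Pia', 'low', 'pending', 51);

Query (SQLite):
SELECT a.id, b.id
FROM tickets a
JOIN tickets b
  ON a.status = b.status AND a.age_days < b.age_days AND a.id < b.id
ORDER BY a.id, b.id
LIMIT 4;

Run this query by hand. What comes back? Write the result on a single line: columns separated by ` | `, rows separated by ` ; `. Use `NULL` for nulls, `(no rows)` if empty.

Pairs (a,b) with same status, a.age_days < b.age_days, a.id < b.id.
status groups: draft:{3,8,12,14,21} open:{7,11} pending:{9,31,32,34}
Ordered by (a.id, b.id); first 4.

3 | 8 ; 3 | 21 ; 7 | 11 ; 9 | 34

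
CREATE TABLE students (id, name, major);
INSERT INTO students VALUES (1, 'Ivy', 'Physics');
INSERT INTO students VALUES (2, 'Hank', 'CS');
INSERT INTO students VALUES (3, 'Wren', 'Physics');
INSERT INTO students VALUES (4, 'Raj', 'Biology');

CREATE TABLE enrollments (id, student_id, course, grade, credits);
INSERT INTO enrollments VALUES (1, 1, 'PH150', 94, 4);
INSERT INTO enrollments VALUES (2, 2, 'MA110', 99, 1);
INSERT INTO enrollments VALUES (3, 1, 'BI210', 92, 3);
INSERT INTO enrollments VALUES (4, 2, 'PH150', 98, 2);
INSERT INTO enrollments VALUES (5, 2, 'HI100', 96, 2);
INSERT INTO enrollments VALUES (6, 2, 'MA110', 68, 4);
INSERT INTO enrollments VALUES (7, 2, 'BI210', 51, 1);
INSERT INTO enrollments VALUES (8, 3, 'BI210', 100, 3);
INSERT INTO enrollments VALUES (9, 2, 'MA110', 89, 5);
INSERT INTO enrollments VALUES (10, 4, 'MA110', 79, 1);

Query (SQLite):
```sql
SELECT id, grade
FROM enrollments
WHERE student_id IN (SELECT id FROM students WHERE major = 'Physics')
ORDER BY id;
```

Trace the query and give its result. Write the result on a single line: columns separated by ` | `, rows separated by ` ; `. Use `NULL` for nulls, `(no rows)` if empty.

Inner query: students.id where major = 'Physics'.
Outer: keep enrollments rows whose student_id is in that set.
Inner query → {1, 3}

1 | 94 ; 3 | 92 ; 8 | 100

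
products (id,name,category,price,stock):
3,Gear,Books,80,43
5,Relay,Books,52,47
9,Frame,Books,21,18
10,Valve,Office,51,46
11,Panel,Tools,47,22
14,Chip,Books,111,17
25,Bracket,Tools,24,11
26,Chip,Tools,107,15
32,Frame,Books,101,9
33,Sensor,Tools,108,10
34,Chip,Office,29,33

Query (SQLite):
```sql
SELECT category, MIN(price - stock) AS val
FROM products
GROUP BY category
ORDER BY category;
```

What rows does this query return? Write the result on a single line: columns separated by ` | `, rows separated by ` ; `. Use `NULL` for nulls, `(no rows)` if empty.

Books | 3 ; Office | -4 ; Tools | 13

For each row compute price - stock.
Group by category; take MIN of the expression per group.
  Books: ids {3, 5, 9, 14, 32} → MIN(price - stock)=3
  Office: ids {10, 34} → MIN(price - stock)=-4
  Tools: ids {11, 25, 26, 33} → MIN(price - stock)=13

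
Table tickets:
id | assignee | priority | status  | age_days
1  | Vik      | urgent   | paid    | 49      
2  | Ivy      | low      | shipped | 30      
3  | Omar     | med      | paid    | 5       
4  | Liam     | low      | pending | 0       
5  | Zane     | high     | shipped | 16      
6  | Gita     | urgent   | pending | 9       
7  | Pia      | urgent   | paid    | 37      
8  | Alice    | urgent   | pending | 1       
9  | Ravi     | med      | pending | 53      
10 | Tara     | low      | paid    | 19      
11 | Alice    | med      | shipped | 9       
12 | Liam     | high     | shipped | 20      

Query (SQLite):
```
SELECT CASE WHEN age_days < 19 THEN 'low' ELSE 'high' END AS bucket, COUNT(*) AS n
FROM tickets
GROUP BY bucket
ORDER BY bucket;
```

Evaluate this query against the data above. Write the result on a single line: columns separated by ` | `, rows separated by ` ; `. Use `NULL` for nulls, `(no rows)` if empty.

high | 6 ; low | 6

Bucket rows by age_days < 19 → 'low' else 'high'; count each bucket.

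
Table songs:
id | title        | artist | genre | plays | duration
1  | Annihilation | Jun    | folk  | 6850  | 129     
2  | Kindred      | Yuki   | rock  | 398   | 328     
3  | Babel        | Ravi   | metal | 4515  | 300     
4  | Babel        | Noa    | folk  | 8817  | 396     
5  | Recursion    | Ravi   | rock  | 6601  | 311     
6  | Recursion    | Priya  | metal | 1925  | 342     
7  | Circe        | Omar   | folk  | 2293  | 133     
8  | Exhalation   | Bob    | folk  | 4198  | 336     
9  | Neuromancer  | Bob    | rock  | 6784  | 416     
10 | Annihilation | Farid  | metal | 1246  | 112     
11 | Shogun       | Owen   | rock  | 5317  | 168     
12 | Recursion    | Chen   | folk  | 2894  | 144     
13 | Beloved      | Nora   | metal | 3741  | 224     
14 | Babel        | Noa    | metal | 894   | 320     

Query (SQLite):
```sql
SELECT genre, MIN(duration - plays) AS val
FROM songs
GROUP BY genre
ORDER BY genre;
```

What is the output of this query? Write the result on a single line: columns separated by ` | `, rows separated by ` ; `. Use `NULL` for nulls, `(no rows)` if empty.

For each row compute duration - plays.
Group by genre; take MIN of the expression per group.
  folk: ids {1, 4, 7, 8, 12} → MIN(duration - plays)=-8421
  metal: ids {3, 6, 10, 13, 14} → MIN(duration - plays)=-4215
  rock: ids {2, 5, 9, 11} → MIN(duration - plays)=-6368

folk | -8421 ; metal | -4215 ; rock | -6368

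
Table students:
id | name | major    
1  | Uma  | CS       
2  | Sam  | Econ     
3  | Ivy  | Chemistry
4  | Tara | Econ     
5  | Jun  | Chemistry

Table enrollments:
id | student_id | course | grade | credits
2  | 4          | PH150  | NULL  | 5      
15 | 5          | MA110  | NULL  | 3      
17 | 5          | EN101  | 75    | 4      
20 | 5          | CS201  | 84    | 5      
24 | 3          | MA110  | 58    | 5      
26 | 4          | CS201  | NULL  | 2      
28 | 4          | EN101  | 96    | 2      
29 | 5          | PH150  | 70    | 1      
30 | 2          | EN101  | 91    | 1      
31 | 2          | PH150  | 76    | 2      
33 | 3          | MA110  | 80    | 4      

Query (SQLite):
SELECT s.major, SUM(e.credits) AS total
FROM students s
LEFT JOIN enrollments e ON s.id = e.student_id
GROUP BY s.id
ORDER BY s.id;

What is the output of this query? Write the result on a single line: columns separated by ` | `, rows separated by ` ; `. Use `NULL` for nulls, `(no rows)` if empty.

CS | NULL ; Econ | 3 ; Chemistry | 9 ; Econ | 9 ; Chemistry | 13

LEFT JOIN keeps every students row; unmatched ones get NULL for enrollments columns.
Group by students.id and compute SUM(e.credits). SUM over an all-NULL group is NULL.
  1: ids {—} → SUM(e.credits)=NULL
  2: ids {30, 31} → SUM(e.credits)=3
  3: ids {24, 33} → SUM(e.credits)=9
  4: ids {2, 26, 28} → SUM(e.credits)=9
  5: ids {15, 17, 20, 29} → SUM(e.credits)=13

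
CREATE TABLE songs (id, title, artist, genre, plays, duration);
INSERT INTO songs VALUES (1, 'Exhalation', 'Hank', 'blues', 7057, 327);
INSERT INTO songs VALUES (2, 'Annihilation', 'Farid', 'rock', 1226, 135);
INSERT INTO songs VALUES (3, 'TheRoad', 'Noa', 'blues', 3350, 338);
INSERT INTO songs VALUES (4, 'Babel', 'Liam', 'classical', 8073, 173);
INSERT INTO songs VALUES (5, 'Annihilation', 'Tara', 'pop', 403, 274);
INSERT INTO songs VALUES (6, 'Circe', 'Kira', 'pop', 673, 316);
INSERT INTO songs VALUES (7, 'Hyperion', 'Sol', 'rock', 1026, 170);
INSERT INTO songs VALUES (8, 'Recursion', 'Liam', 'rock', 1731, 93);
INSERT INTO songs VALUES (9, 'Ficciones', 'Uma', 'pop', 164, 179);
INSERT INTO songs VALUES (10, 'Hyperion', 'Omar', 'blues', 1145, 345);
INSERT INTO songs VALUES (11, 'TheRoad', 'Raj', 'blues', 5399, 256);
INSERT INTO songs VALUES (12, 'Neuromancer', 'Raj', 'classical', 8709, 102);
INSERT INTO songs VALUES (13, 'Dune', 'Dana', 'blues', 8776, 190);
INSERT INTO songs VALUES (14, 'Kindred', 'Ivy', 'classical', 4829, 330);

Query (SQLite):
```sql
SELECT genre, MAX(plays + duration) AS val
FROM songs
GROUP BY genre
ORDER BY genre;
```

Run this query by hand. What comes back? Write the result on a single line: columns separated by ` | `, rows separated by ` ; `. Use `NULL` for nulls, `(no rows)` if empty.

blues | 8966 ; classical | 8811 ; pop | 989 ; rock | 1824

For each row compute plays + duration.
Group by genre; take MAX of the expression per group.
  blues: ids {1, 3, 10, 11, 13} → MAX(plays + duration)=8966
  classical: ids {4, 12, 14} → MAX(plays + duration)=8811
  pop: ids {5, 6, 9} → MAX(plays + duration)=989
  rock: ids {2, 7, 8} → MAX(plays + duration)=1824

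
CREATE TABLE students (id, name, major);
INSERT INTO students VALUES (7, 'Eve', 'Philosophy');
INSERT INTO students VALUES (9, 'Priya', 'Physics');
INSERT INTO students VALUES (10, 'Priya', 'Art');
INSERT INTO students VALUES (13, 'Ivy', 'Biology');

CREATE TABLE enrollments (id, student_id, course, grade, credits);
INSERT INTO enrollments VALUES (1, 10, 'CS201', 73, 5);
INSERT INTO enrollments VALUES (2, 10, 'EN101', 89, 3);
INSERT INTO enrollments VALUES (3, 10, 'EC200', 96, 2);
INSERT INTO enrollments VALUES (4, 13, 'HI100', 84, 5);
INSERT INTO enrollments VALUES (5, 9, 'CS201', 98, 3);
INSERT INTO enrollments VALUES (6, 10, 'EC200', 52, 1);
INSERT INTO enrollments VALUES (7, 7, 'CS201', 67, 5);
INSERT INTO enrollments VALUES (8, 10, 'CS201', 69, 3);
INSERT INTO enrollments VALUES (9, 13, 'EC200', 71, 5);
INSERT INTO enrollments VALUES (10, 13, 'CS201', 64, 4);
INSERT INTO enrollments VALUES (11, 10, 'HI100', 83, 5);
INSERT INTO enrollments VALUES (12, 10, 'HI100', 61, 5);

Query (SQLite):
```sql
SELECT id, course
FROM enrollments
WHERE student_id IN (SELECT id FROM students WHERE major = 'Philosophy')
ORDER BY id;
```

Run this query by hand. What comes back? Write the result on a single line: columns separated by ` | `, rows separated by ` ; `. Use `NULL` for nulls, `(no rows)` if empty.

Inner query: students.id where major = 'Philosophy'.
Outer: keep enrollments rows whose student_id is in that set.
Inner query → {7}

7 | CS201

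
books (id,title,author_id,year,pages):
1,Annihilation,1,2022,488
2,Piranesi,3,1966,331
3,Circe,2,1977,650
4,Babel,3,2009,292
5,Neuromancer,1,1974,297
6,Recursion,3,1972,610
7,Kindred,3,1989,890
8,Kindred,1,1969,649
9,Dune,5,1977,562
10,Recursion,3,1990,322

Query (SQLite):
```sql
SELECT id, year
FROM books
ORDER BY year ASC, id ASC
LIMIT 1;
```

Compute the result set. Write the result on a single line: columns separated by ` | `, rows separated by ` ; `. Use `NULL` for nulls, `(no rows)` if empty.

2 | 1966

Sort by year asc, tiebreak id asc: (1966, id=2), (1969, id=8), (1972, id=6), (1974, id=5) …. Take first 1.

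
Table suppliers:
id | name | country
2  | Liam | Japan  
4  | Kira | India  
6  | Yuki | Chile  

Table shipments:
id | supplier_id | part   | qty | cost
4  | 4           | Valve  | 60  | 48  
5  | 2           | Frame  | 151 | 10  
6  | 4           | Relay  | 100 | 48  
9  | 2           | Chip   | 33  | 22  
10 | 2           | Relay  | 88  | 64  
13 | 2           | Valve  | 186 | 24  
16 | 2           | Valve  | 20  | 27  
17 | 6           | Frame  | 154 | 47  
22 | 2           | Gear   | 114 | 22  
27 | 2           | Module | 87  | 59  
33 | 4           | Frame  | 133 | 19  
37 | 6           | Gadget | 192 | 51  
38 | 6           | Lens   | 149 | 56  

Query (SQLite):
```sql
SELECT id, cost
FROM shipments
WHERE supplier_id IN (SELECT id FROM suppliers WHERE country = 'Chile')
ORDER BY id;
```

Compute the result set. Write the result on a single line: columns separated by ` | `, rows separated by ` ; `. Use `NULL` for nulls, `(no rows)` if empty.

17 | 47 ; 37 | 51 ; 38 | 56

Inner query: suppliers.id where country = 'Chile'.
Outer: keep shipments rows whose supplier_id is in that set.
Inner query → {6}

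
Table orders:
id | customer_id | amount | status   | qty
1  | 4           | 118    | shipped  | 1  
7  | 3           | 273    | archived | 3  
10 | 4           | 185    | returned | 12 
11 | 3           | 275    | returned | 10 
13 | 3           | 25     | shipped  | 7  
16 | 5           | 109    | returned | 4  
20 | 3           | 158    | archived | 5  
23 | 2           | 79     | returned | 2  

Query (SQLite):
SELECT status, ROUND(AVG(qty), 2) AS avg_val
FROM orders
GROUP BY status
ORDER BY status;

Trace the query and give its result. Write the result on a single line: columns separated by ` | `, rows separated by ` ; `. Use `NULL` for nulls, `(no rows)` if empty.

archived | 4 ; returned | 7 ; shipped | 4

Partition orders by status; compute ROUND(AVG(qty), 2) within each group.
  archived: ids {7, 20} → ROUND(AVG(qty), 2)=4
  returned: ids {10, 11, 16, 23} → ROUND(AVG(qty), 2)=7
  shipped: ids {1, 13} → ROUND(AVG(qty), 2)=4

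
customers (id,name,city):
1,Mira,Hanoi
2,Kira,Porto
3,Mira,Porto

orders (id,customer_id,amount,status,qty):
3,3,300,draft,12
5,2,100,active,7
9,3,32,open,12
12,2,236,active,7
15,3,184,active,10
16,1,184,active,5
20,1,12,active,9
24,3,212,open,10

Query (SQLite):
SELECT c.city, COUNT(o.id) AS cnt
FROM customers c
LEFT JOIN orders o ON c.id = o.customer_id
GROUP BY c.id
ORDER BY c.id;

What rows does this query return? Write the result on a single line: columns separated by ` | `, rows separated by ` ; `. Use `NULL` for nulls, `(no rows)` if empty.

Hanoi | 2 ; Porto | 2 ; Porto | 4

LEFT JOIN keeps every customers row; unmatched ones get NULL for orders columns.
Group by customers.id and compute COUNT(o.id). COUNT(col) of an all-NULL group is 0.
  1: ids {16, 20} → COUNT(o.id)=2
  2: ids {5, 12} → COUNT(o.id)=2
  3: ids {3, 9, 15, 24} → COUNT(o.id)=4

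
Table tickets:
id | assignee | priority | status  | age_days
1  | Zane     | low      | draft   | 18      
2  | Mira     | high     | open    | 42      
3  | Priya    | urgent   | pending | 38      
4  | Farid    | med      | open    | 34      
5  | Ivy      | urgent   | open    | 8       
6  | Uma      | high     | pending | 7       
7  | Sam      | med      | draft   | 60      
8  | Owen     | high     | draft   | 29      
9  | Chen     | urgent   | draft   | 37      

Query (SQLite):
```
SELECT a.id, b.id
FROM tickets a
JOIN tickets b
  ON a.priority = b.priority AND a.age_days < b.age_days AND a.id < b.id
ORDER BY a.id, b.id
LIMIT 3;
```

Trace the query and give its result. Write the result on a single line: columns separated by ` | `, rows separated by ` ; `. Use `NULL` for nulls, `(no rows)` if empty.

4 | 7 ; 5 | 9 ; 6 | 8

Pairs (a,b) with same priority, a.age_days < b.age_days, a.id < b.id.
priority groups: high:{2,6,8} low:{1} med:{4,7} urgent:{3,5,9}
Ordered by (a.id, b.id); first 3.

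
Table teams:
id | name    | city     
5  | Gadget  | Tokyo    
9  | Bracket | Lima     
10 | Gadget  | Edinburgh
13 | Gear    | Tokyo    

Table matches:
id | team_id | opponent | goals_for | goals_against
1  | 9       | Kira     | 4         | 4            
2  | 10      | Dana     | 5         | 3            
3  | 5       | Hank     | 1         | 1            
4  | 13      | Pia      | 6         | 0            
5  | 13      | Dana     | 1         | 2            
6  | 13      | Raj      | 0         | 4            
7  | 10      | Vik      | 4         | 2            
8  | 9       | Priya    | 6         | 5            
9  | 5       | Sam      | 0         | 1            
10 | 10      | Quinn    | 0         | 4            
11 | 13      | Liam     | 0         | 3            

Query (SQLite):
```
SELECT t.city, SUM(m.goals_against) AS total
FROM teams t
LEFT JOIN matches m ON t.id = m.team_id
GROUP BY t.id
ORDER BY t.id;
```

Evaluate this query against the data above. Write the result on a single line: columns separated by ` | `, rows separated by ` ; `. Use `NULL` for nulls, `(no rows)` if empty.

LEFT JOIN keeps every teams row; unmatched ones get NULL for matches columns.
Group by teams.id and compute SUM(m.goals_against). SUM over an all-NULL group is NULL.
  5: ids {3, 9} → SUM(m.goals_against)=2
  9: ids {1, 8} → SUM(m.goals_against)=9
  10: ids {2, 7, 10} → SUM(m.goals_against)=9
  13: ids {4, 5, 6, 11} → SUM(m.goals_against)=9

Tokyo | 2 ; Lima | 9 ; Edinburgh | 9 ; Tokyo | 9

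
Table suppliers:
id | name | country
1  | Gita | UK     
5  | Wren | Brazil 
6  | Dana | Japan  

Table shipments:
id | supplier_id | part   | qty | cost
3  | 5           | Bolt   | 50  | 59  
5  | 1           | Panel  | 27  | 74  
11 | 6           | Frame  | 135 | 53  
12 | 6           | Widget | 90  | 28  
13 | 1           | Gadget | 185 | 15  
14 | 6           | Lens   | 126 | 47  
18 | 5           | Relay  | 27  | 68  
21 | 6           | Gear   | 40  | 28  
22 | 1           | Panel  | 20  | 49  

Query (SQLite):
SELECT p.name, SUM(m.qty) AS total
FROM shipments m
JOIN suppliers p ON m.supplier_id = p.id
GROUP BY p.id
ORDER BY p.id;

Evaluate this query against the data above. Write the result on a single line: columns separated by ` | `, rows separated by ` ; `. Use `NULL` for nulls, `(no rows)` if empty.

Join each shipments row to its suppliers via supplier_id.
Group joined rows by suppliers.id; compute SUM(m.qty) per group.
  1: ids {5, 13, 22} → SUM(m.qty)=232
  5: ids {3, 18} → SUM(m.qty)=77
  6: ids {11, 12, 14, 21} → SUM(m.qty)=391

Gita | 232 ; Wren | 77 ; Dana | 391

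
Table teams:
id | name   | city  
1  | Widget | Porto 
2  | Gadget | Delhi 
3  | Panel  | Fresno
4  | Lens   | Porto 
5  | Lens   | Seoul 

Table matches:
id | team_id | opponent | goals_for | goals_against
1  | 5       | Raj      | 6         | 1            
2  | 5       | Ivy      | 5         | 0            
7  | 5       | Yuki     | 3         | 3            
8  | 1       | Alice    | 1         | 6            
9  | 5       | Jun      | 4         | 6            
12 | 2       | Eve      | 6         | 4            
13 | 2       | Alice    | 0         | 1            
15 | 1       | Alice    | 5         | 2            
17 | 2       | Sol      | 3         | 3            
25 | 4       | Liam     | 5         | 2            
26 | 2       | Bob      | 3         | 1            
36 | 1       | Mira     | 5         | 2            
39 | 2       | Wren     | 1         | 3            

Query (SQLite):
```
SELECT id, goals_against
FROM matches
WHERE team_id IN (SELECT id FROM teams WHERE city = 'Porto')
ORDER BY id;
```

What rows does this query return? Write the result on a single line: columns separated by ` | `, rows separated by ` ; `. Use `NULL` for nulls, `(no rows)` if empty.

8 | 6 ; 15 | 2 ; 25 | 2 ; 36 | 2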